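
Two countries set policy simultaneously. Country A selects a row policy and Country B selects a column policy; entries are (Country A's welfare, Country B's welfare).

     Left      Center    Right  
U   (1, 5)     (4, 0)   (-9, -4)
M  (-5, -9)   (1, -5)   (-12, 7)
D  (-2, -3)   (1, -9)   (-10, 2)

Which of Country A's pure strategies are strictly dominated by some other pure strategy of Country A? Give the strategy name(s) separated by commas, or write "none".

M, D

U is not dominated — it holds its own against M at Left (1>-5); D at Left (1>-2).
M is strictly dominated by U (Left: 1>-5, Center: 4>1, Right: -9>-12).
U strictly dominates D — Left: 1>-2, Center: 4>1, Right: -9>-10.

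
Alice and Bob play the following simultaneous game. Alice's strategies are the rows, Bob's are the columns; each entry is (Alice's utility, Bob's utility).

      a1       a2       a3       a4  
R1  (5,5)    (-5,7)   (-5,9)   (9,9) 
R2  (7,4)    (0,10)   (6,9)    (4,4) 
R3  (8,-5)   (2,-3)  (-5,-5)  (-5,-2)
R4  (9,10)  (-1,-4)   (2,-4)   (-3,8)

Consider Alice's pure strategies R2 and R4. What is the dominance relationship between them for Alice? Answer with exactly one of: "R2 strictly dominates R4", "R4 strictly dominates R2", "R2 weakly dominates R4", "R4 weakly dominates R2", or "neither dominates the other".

neither dominates the other

Compare R2 to R4 across each choice by Bob: a1: 7<9, a2: 0>-1, a3: 6>2, a4: 4>-3.
R2 does better at a2, a3, a4 but worse at a1; neither strategy dominates the other.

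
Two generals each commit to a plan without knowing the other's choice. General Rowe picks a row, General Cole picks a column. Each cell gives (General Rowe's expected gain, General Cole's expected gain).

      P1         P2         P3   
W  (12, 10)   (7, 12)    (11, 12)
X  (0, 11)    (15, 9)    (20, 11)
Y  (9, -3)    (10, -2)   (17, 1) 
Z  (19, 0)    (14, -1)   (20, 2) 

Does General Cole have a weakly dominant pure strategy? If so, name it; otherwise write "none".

P3

P3 vs P1: W: 12>10, X: 11=11, Y: 1>-3, Z: 2>0.
P3 vs P2: W: 12=12, X: 11>9, Y: 1>-2, Z: 2>-1.
P3 is at least as good as every other strategy against every opponent action, so it is weakly dominant.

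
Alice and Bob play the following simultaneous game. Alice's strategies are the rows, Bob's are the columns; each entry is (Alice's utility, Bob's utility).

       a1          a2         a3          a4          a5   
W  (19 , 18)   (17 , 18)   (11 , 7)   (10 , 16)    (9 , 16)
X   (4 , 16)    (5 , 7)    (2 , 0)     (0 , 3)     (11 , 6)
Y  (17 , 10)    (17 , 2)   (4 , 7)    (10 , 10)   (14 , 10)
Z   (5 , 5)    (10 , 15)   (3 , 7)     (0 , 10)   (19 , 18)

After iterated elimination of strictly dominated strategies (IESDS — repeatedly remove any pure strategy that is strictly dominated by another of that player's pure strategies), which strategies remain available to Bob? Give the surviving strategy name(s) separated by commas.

For Alice, Y strictly dominates X on the remaining columns (a1: 17>4, a2: 17>5, a3: 4>2, a4: 10>0, a5: 14>11); eliminate X.
For Bob, a4 strictly dominates a3 on the remaining rows (W: 16>7, Y: 10>7, Z: 10>7); eliminate a3.
Among the remaining strategies, none is strictly dominated by another pure strategy of the same player, so the elimination stops.
Surviving strategies — Alice: {W, Y, Z}; Bob: {a1, a2, a4, a5}.

a1, a2, a4, a5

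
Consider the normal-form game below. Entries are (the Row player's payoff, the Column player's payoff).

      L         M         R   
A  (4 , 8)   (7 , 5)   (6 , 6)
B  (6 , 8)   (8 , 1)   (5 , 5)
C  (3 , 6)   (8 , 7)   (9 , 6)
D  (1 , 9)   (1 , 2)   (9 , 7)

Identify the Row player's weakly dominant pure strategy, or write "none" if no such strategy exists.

none

A fails to dominate B at L (4<6).
B fails to dominate A at R (5<6).
C fails to dominate A at L (3<4).
D fails to dominate A at L (1<4).
No single strategy dominates all the others.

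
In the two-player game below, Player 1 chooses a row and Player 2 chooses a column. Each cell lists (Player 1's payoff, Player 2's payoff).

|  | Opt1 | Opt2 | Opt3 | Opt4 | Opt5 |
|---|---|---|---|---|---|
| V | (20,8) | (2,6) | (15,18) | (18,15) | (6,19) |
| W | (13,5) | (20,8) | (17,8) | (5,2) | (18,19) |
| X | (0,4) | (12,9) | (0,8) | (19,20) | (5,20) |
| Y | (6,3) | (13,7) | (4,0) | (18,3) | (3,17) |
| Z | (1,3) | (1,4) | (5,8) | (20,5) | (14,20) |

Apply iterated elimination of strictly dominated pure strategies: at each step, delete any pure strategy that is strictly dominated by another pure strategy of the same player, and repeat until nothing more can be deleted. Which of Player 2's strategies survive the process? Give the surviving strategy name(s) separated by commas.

Opt5

Player 2's strategy Opt1 is strictly dominated by Opt5 (V: 19>8, W: 19>5, X: 20>4, Y: 17>3, Z: 20>3) and is removed.
For Player 2, Opt5 strictly dominates Opt2 on the remaining rows (V: 19>6, W: 19>8, X: 20>9, Y: 17>7, Z: 20>4); eliminate Opt2.
Player 1's strategy X is strictly dominated by Z (Opt3: 5>0, Opt4: 20>19, Opt5: 14>5) and is removed.
Row Y is eliminated: Z beats it against every remaining column (Opt3: 5>4, Opt4: 20>18, Opt5: 14>3).
Column Opt3 is eliminated: Opt5 beats it against every remaining row (V: 19>18, W: 19>8, Z: 20>8).
Row V is eliminated: Z beats it against every remaining column (Opt4: 20>18, Opt5: 14>6).
Player 2's strategy Opt4 is strictly dominated by Opt5 (W: 19>2, Z: 20>5) and is removed.
Player 1's strategy Z is strictly dominated by W (Opt5: 18>14) and is removed.
Among the remaining strategies, none is strictly dominated by another pure strategy of the same player, so the elimination stops.
Surviving strategies — Player 1: {W}; Player 2: {Opt5}.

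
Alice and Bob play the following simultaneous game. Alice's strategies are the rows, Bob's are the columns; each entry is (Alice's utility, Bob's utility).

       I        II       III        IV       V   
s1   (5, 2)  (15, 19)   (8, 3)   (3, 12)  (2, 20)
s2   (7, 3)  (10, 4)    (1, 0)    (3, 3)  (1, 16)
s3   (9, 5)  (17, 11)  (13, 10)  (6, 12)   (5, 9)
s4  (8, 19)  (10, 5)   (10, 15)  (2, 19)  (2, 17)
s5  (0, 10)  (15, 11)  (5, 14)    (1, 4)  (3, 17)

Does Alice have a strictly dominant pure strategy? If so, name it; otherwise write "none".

s3 vs s1: I: 9>5, II: 17>15, III: 13>8, IV: 6>3, V: 5>2.
s3 vs s2: I: 9>7, II: 17>10, III: 13>1, IV: 6>3, V: 5>1.
s3 vs s4: I: 9>8, II: 17>10, III: 13>10, IV: 6>2, V: 5>2.
s3 vs s5: I: 9>0, II: 17>15, III: 13>5, IV: 6>1, V: 5>3.
s3 strictly beats every other strategy against every opponent action, so it is strictly dominant.

s3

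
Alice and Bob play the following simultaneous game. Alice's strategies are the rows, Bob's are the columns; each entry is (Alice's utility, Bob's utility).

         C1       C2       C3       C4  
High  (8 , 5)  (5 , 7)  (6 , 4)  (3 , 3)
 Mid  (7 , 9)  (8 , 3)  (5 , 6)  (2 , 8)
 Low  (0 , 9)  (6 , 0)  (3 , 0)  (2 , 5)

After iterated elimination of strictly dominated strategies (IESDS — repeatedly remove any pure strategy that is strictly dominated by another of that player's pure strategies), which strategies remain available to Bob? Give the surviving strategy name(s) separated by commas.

Bob's strategy C3 is strictly dominated by C1 (High: 5>4, Mid: 9>6, Low: 9>0) and is removed.
For Bob, C1 strictly dominates C4 on the remaining rows (High: 5>3, Mid: 9>8, Low: 9>5); eliminate C4.
Row Low is eliminated: Mid beats it against every remaining column (C1: 7>0, C2: 8>6).
Among the remaining strategies, none is strictly dominated by another pure strategy of the same player, so the elimination stops.
Surviving strategies — Alice: {High, Mid}; Bob: {C1, C2}.

C1, C2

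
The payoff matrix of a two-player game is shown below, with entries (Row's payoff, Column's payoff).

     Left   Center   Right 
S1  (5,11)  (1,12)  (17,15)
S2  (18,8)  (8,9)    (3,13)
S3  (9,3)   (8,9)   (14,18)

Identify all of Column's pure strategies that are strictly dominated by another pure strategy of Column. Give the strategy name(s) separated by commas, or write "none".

Left: dominated, since Center does at least as well everywhere (S1: 12>11, S2: 9>8, S3: 9>3).
Center is strictly dominated by Right (S1: 15>12, S2: 13>9, S3: 18>9).
Nothing dominates Right: Left at S1 (15>11); Center at S1 (15>12).

Left, Center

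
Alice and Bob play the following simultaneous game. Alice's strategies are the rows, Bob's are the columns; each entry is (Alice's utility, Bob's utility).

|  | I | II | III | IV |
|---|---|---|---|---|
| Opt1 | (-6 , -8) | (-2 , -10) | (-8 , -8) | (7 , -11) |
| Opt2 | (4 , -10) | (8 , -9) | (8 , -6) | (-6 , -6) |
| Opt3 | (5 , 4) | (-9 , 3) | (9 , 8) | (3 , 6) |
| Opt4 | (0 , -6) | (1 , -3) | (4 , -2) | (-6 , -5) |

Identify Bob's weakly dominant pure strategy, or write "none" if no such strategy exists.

III

III vs I: Opt1: -8=-8, Opt2: -6>-10, Opt3: 8>4, Opt4: -2>-6.
III vs II: Opt1: -8>-10, Opt2: -6>-9, Opt3: 8>3, Opt4: -2>-3.
III vs IV: Opt1: -8>-11, Opt2: -6=-6, Opt3: 8>6, Opt4: -2>-5.
III is at least as good as every other strategy against every opponent action, so it is weakly dominant.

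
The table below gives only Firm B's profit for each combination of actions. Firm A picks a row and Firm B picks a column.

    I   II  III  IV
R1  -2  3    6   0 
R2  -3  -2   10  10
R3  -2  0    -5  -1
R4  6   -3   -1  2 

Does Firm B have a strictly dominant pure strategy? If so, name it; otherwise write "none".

none

I fails to dominate II at R1 (-2<3).
II fails to dominate I at R4 (-3<6).
III fails to dominate I at R3 (-5<-2).
IV fails to dominate I at R4 (2<6).
No single strategy dominates all the others.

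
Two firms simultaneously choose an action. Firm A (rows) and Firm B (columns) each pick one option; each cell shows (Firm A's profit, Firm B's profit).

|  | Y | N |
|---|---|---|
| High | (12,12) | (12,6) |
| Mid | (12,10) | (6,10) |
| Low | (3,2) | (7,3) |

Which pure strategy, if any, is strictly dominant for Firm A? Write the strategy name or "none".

none

High fails to dominate Mid at Y (12=12).
Mid fails to dominate High at Y (12=12).
Low fails to dominate High at Y (3<12).
No single strategy dominates all the others.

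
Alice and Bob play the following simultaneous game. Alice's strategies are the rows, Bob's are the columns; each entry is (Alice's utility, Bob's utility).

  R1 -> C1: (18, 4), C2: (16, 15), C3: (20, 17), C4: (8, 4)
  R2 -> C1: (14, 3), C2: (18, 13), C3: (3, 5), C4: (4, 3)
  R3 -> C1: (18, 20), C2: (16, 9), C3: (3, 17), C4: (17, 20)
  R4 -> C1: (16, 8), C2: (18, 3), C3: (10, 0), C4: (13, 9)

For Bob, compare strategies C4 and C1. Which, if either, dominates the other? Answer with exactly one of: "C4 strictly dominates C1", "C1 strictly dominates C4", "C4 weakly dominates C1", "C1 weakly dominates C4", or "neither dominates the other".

C4's payoffs vs C1's, by Alice's action — R1: 4=4, R2: 3=3, R3: 20=20, R4: 9>8.
C4 is at least as good everywhere and strictly better somewhere (tied only at R1, R2, R3), so C4 weakly but not strictly dominates C1.

C4 weakly dominates C1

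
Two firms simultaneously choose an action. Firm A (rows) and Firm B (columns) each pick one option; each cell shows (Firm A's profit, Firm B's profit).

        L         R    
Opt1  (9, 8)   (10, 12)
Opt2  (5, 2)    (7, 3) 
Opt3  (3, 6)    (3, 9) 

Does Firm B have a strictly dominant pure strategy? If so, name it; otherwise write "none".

R

R vs L: Opt1: 12>8, Opt2: 3>2, Opt3: 9>6.
R strictly beats every other strategy against every opponent action, so it is strictly dominant.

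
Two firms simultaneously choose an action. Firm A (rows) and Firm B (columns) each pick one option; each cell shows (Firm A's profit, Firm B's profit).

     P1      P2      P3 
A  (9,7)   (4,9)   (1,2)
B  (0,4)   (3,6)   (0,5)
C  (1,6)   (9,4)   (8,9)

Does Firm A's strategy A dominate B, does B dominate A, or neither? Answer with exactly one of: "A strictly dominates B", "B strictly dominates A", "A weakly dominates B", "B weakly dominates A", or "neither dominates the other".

A's payoffs vs B's, by Firm B's action — P1: 9>0, P2: 4>3, P3: 1>0.
A gives a strictly higher payoff against each choice by Firm B, so A strictly dominates B.

A strictly dominates B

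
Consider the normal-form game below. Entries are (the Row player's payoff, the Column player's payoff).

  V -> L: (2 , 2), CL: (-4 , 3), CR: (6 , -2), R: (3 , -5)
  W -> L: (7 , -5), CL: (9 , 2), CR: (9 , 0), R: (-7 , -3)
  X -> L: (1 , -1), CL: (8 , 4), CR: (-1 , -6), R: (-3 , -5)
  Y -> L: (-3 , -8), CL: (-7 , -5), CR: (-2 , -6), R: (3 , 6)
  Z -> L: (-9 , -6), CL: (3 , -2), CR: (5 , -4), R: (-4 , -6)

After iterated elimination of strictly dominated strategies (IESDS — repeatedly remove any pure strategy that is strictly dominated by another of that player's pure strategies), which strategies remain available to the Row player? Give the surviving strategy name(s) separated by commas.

V, W, X, Y

Column L is eliminated: CL beats it against every remaining row (V: 3>2, W: 2>-5, X: 4>-1, Y: -5>-8, Z: -2>-6).
The Column player's strategy CR is strictly dominated by CL (V: 3>-2, W: 2>0, X: 4>-6, Y: -5>-6, Z: -2>-4) and is removed.
For the Row player, X strictly dominates Z on the remaining columns (CL: 8>3, R: -3>-4); eliminate Z.
Among the remaining strategies, none is strictly dominated by another pure strategy of the same player, so the elimination stops.
Surviving strategies — the Row player: {V, W, X, Y}; the Column player: {CL, R}.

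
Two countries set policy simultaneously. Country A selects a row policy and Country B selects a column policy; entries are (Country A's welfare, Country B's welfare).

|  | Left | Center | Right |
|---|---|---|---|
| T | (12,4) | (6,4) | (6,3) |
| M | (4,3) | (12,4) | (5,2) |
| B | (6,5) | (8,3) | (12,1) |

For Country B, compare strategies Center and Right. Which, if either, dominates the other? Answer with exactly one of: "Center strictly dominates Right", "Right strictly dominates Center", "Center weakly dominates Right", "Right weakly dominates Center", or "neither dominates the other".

Center's payoffs vs Right's, by Country A's action — T: 4>3, M: 4>2, B: 3>1.
Center gives a strictly higher payoff against every action of Country A, so Center strictly dominates Right.

Center strictly dominates Right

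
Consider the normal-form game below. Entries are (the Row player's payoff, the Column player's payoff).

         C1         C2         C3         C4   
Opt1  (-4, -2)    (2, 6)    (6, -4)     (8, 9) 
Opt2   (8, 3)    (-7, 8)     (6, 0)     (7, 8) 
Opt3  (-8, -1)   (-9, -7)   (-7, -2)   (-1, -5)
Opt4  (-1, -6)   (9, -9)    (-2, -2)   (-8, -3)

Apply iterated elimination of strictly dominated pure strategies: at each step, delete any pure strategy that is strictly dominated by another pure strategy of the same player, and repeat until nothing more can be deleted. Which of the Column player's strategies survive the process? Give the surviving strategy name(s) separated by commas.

The Row player's strategy Opt3 is strictly dominated by Opt1 (C1: -4>-8, C2: 2>-9, C3: 6>-7, C4: 8>-1) and is removed.
The Column player's strategy C1 is strictly dominated by C4 (Opt1: 9>-2, Opt2: 8>3, Opt4: -3>-6) and is removed.
Among the remaining strategies, none is strictly dominated by another pure strategy of the same player, so the elimination stops.
Surviving strategies — the Row player: {Opt1, Opt2, Opt4}; the Column player: {C2, C3, C4}.

C2, C3, C4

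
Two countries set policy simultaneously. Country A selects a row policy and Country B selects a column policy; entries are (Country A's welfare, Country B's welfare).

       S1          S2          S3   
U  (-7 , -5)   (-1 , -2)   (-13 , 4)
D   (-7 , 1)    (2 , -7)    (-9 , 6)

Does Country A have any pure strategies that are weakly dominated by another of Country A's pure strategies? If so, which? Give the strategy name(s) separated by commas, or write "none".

U

D weakly dominates U — S1: -7=-7, S2: 2>-1, S3: -9>-13.
Nothing dominates D: U at S2 (2>-1).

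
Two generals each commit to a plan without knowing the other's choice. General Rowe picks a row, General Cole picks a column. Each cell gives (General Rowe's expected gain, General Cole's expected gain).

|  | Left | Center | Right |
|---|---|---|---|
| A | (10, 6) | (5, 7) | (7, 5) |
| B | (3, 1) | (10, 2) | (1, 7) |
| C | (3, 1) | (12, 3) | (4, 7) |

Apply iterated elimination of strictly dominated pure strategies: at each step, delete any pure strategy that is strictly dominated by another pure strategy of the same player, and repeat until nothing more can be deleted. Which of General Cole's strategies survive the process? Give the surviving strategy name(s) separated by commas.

General Cole's strategy Left is strictly dominated by Center (A: 7>6, B: 2>1, C: 3>1) and is removed.
General Rowe's strategy B is strictly dominated by C (Center: 12>10, Right: 4>1) and is removed.
Among the remaining strategies, none is strictly dominated by another pure strategy of the same player, so the elimination stops.
Surviving strategies — General Rowe: {A, C}; General Cole: {Center, Right}.

Center, Right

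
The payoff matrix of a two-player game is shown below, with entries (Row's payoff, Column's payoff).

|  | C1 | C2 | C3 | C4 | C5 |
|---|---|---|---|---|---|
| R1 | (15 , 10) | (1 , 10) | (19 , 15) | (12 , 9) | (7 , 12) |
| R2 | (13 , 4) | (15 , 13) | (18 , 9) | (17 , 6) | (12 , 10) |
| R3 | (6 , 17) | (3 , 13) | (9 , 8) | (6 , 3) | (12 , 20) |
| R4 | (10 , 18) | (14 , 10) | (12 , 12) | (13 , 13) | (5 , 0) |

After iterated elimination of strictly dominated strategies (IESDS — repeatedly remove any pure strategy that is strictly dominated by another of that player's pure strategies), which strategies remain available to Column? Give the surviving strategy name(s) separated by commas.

Row R4 is eliminated: R2 beats it against every remaining column (C1: 13>10, C2: 15>14, C3: 18>12, C4: 17>13, C5: 12>5).
For Column, C5 strictly dominates C1 on the remaining rows (R1: 12>10, R2: 10>4, R3: 20>17); eliminate C1.
Column's strategy C4 is strictly dominated by C2 (R1: 10>9, R2: 13>6, R3: 13>3) and is removed.
Among the remaining strategies, none is strictly dominated by another pure strategy of the same player, so the elimination stops.
Surviving strategies — Row: {R1, R2, R3}; Column: {C2, C3, C5}.

C2, C3, C5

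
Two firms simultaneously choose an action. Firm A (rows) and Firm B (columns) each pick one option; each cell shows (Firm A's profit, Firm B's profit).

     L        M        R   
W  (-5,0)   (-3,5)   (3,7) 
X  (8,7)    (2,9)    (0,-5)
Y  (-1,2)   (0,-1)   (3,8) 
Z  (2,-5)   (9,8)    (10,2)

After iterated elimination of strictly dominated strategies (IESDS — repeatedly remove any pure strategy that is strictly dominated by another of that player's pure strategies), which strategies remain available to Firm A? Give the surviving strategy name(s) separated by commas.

For Firm A, Z strictly dominates W on the remaining columns (L: 2>-5, M: 9>-3, R: 10>3); eliminate W.
Firm A's strategy Y is strictly dominated by Z (L: 2>-1, M: 9>0, R: 10>3) and is removed.
Column L is eliminated: M beats it against every remaining row (X: 9>7, Z: 8>-5).
Row X is eliminated: Z beats it against every remaining column (M: 9>2, R: 10>0).
Firm B's strategy R is strictly dominated by M (Z: 8>2) and is removed.
Among the remaining strategies, none is strictly dominated by another pure strategy of the same player, so the elimination stops.
Surviving strategies — Firm A: {Z}; Firm B: {M}.

Z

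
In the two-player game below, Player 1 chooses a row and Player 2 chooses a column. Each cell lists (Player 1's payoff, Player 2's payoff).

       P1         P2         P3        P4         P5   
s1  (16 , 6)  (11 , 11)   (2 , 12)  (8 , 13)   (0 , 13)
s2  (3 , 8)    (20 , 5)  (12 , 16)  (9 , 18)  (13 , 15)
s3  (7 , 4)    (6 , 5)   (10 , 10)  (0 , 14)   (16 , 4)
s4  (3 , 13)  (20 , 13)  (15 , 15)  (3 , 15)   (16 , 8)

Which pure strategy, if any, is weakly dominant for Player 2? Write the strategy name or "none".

P4

P4 vs P1: s1: 13>6, s2: 18>8, s3: 14>4, s4: 15>13.
P4 vs P2: s1: 13>11, s2: 18>5, s3: 14>5, s4: 15>13.
P4 vs P3: s1: 13>12, s2: 18>16, s3: 14>10, s4: 15=15.
P4 vs P5: s1: 13=13, s2: 18>15, s3: 14>4, s4: 15>8.
P4 is at least as good as every other strategy against every opponent action, so it is weakly dominant.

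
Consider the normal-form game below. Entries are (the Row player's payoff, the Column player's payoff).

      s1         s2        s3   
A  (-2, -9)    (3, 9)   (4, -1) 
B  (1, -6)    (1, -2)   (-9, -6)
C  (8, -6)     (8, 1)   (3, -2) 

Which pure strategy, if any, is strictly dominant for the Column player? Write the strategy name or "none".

s2

s2 vs s1: A: 9>-9, B: -2>-6, C: 1>-6.
s2 vs s3: A: 9>-1, B: -2>-6, C: 1>-2.
s2 strictly beats every other strategy against every opponent action, so it is strictly dominant.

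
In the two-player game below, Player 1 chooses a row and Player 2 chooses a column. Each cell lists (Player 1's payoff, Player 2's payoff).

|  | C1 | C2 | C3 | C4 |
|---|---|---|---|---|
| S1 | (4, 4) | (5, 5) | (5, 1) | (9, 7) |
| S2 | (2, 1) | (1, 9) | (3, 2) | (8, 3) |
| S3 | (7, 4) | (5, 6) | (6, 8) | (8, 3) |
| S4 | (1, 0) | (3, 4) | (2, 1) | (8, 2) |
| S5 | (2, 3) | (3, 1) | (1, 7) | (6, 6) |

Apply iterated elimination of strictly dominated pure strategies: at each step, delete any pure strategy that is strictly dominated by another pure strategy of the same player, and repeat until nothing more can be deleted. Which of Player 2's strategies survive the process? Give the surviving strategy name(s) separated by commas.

C2, C3, C4

Player 1's strategy S2 is strictly dominated by S1 (C1: 4>2, C2: 5>1, C3: 5>3, C4: 9>8) and is removed.
Player 1's strategy S4 is strictly dominated by S1 (C1: 4>1, C2: 5>3, C3: 5>2, C4: 9>8) and is removed.
Row S5 is eliminated: S1 beats it against every remaining column (C1: 4>2, C2: 5>3, C3: 5>1, C4: 9>6).
Column C1 is eliminated: C2 beats it against every remaining row (S1: 5>4, S3: 6>4).
Among the remaining strategies, none is strictly dominated by another pure strategy of the same player, so the elimination stops.
Surviving strategies — Player 1: {S1, S3}; Player 2: {C2, C3, C4}.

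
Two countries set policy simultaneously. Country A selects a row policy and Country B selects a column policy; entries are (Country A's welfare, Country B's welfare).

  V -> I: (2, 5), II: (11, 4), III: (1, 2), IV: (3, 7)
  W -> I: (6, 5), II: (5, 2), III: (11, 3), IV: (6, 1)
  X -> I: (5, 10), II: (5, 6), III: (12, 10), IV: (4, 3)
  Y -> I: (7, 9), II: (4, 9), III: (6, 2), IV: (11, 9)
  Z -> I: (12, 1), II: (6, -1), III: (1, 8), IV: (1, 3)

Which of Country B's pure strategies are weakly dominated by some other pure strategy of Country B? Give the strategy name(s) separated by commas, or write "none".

I: no other strategy beats it everywhere (II at V (5>4); III at V (5>2); IV at W (5>1)).
II: dominated, since I does at least as well everywhere (V: 5>4, W: 5>2, X: 10>6, Y: 9=9, Z: 1>-1).
III: no other strategy beats it everywhere (I at Z (8>1); II at W (3>2); IV at W (3>1)).
IV: no other strategy beats it everywhere (I at V (7>5); II at V (7>4); III at V (7>2)).

II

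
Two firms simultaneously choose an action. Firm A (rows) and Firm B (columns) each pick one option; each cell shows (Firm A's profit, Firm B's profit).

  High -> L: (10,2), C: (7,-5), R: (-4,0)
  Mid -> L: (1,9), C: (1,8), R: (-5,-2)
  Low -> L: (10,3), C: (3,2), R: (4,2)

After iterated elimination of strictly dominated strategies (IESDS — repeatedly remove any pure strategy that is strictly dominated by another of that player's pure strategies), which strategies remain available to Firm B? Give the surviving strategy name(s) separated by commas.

L

Row Mid is eliminated: High beats it against every remaining column (L: 10>1, C: 7>1, R: -4>-5).
Column C is eliminated: L beats it against every remaining row (High: 2>-5, Low: 3>2).
Column R is eliminated: L beats it against every remaining row (High: 2>0, Low: 3>2).
Among the remaining strategies, none is strictly dominated by another pure strategy of the same player, so the elimination stops.
Surviving strategies — Firm A: {High, Low}; Firm B: {L}.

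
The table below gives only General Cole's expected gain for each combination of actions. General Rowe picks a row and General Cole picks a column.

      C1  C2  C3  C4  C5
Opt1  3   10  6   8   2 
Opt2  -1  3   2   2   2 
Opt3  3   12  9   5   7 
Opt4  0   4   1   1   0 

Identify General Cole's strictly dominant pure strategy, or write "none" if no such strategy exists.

C2 vs C1: Opt1: 10>3, Opt2: 3>-1, Opt3: 12>3, Opt4: 4>0.
C2 vs C3: Opt1: 10>6, Opt2: 3>2, Opt3: 12>9, Opt4: 4>1.
C2 vs C4: Opt1: 10>8, Opt2: 3>2, Opt3: 12>5, Opt4: 4>1.
C2 vs C5: Opt1: 10>2, Opt2: 3>2, Opt3: 12>7, Opt4: 4>0.
C2 strictly beats every other strategy against every opponent action, so it is strictly dominant.

C2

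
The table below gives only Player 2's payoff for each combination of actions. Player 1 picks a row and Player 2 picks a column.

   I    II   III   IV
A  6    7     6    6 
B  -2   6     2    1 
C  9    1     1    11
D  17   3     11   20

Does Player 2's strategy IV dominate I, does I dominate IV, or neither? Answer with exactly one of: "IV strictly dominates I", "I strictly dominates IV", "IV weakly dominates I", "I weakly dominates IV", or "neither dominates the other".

IV weakly dominates I

IV's payoffs vs I's, by Player 1's action — A: 6=6, B: 1>-2, C: 11>9, D: 20>17.
IV is at least as good everywhere and strictly better somewhere (tied only at A), so IV weakly but not strictly dominates I.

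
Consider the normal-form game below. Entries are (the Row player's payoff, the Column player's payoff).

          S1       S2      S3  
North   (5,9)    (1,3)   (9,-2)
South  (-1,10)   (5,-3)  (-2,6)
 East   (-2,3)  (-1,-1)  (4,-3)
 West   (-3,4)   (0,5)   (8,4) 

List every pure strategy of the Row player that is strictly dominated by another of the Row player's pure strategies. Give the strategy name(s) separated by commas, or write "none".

Nothing dominates North: South at S1 (5>-1); East at S1 (5>-2); West at S1 (5>-3).
Nothing dominates South: North at S2 (5>1); East at S1 (-1>-2); West at S1 (-1>-3).
East: dominated, since North does at least as well everywhere (S1: 5>-2, S2: 1>-1, S3: 9>4).
West is strictly dominated by North (S1: 5>-3, S2: 1>0, S3: 9>8).

East, West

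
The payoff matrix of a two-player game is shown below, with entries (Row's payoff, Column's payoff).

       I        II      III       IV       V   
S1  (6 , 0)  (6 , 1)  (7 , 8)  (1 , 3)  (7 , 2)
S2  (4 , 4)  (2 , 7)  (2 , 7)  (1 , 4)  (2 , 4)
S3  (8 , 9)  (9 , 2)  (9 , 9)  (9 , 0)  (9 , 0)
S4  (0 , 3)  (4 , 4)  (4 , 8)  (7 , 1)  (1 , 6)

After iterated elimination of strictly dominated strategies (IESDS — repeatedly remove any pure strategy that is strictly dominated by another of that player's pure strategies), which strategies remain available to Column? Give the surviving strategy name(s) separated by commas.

I, III

Row S1 is eliminated: S3 beats it against every remaining column (I: 8>6, II: 9>6, III: 9>7, IV: 9>1, V: 9>7).
Row's strategy S2 is strictly dominated by S3 (I: 8>4, II: 9>2, III: 9>2, IV: 9>1, V: 9>2) and is removed.
For Row, S3 strictly dominates S4 on the remaining columns (I: 8>0, II: 9>4, III: 9>4, IV: 9>7, V: 9>1); eliminate S4.
Column's strategy II is strictly dominated by I (S3: 9>2) and is removed.
Column's strategy IV is strictly dominated by I (S3: 9>0) and is removed.
Column's strategy V is strictly dominated by I (S3: 9>0) and is removed.
Among the remaining strategies, none is strictly dominated by another pure strategy of the same player, so the elimination stops.
Surviving strategies — Row: {S3}; Column: {I, III}.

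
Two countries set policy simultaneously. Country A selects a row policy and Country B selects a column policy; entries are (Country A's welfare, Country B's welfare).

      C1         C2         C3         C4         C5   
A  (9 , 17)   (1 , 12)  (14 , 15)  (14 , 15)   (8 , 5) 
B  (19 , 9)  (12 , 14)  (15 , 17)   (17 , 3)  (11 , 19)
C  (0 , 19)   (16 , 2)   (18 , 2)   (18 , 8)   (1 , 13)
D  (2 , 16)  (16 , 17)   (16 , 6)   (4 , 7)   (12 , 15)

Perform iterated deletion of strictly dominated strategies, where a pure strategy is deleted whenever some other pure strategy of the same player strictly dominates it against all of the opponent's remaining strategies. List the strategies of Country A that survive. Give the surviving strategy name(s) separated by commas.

B, C, D

Country A's strategy A is strictly dominated by B (C1: 19>9, C2: 12>1, C3: 15>14, C4: 17>14, C5: 11>8) and is removed.
Column C3 is eliminated: C5 beats it against every remaining row (B: 19>17, C: 13>2, D: 15>6).
Column C4 is eliminated: C1 beats it against every remaining row (B: 9>3, C: 19>8, D: 16>7).
Among the remaining strategies, none is strictly dominated by another pure strategy of the same player, so the elimination stops.
Surviving strategies — Country A: {B, C, D}; Country B: {C1, C2, C5}.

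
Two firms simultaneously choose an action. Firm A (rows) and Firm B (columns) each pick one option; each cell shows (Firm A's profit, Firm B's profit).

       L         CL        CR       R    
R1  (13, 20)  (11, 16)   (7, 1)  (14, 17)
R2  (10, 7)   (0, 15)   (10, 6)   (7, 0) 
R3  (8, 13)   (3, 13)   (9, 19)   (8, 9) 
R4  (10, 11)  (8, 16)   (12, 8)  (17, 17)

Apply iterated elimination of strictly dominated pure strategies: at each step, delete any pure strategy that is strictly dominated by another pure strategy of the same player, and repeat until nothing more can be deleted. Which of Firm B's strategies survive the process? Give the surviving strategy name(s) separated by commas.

L, R

Row R3 is eliminated: R4 beats it against every remaining column (L: 10>8, CL: 8>3, CR: 12>9, R: 17>8).
Column CR is eliminated: L beats it against every remaining row (R1: 20>1, R2: 7>6, R4: 11>8).
Row R2 is eliminated: R1 beats it against every remaining column (L: 13>10, CL: 11>0, R: 14>7).
Column CL is eliminated: R beats it against every remaining row (R1: 17>16, R4: 17>16).
Among the remaining strategies, none is strictly dominated by another pure strategy of the same player, so the elimination stops.
Surviving strategies — Firm A: {R1, R4}; Firm B: {L, R}.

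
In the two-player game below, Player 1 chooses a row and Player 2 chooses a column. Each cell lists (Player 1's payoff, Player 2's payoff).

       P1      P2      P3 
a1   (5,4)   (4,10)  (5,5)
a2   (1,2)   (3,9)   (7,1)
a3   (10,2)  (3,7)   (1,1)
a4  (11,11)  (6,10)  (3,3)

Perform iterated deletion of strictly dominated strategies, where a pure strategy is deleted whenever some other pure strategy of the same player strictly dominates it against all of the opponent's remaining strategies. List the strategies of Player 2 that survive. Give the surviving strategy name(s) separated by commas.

Player 1's strategy a3 is strictly dominated by a4 (P1: 11>10, P2: 6>3, P3: 3>1) and is removed.
Player 2's strategy P3 is strictly dominated by P2 (a1: 10>5, a2: 9>1, a4: 10>3) and is removed.
Player 1's strategy a1 is strictly dominated by a4 (P1: 11>5, P2: 6>4) and is removed.
For Player 1, a4 strictly dominates a2 on the remaining columns (P1: 11>1, P2: 6>3); eliminate a2.
Player 2's strategy P2 is strictly dominated by P1 (a4: 11>10) and is removed.
Among the remaining strategies, none is strictly dominated by another pure strategy of the same player, so the elimination stops.
Surviving strategies — Player 1: {a4}; Player 2: {P1}.

P1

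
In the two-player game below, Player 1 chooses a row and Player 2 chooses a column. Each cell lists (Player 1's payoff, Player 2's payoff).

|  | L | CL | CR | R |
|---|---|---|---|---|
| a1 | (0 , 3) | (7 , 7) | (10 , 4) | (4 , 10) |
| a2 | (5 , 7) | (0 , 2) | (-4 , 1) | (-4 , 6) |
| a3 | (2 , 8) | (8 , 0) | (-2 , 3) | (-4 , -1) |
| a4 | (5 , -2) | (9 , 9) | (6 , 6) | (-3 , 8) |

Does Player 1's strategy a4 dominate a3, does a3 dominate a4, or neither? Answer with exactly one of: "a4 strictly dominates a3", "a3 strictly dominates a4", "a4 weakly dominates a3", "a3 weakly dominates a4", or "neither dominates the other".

a4 strictly dominates a3

a4's payoffs vs a3's, by Player 2's action — L: 5>2, CL: 9>8, CR: 6>-2, R: -3>-4.
Every comparison favours a4, so a4 strictly dominates a3.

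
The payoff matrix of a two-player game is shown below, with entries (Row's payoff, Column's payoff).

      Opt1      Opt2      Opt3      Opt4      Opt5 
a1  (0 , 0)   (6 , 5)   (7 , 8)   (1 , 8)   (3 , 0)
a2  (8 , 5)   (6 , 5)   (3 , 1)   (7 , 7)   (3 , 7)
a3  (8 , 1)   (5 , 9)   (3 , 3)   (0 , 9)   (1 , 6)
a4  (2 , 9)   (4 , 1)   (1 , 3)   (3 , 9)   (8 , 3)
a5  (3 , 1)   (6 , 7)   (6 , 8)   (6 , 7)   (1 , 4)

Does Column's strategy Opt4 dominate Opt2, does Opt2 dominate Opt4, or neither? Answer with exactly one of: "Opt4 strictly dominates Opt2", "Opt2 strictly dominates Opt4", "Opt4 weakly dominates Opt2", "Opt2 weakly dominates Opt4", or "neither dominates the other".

Compare Opt4 to Opt2 across each opponent action: a1: 8>5, a2: 7>5, a3: 9=9, a4: 9>1, a5: 7=7.
Opt4 is at least as good everywhere and strictly better somewhere (tied only at a3, a5), so Opt4 weakly but not strictly dominates Opt2.

Opt4 weakly dominates Opt2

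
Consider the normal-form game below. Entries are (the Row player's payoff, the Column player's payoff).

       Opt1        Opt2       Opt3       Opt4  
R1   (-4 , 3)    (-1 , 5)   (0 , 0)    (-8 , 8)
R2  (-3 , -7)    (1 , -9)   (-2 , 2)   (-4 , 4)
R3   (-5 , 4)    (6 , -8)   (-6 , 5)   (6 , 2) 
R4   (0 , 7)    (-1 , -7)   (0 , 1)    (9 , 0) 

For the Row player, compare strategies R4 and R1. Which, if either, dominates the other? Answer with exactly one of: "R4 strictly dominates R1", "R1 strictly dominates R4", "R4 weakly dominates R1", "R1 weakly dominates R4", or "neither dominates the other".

R4 weakly dominates R1

Compare R4 to R1 across every action of the Column player: Opt1: 0>-4, Opt2: -1=-1, Opt3: 0=0, Opt4: 9>-8.
R4 is at least as good everywhere and strictly better somewhere (tied only at Opt2, Opt3), so R4 weakly but not strictly dominates R1.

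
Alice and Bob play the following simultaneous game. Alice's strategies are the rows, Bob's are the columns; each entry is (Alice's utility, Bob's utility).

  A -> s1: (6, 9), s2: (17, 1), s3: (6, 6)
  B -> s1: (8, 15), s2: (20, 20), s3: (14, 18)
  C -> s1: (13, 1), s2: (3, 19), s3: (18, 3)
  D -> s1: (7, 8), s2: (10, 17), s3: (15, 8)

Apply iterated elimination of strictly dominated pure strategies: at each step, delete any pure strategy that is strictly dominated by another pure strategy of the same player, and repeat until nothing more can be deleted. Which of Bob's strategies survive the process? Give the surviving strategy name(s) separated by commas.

s2

Row A is eliminated: B beats it against every remaining column (s1: 8>6, s2: 20>17, s3: 14>6).
For Bob, s2 strictly dominates s1 on the remaining rows (B: 20>15, C: 19>1, D: 17>8); eliminate s1.
For Bob, s2 strictly dominates s3 on the remaining rows (B: 20>18, C: 19>3, D: 17>8); eliminate s3.
Row C is eliminated: B beats it against every remaining column (s2: 20>3).
For Alice, B strictly dominates D on the remaining columns (s2: 20>10); eliminate D.
Among the remaining strategies, none is strictly dominated by another pure strategy of the same player, so the elimination stops.
Surviving strategies — Alice: {B}; Bob: {s2}.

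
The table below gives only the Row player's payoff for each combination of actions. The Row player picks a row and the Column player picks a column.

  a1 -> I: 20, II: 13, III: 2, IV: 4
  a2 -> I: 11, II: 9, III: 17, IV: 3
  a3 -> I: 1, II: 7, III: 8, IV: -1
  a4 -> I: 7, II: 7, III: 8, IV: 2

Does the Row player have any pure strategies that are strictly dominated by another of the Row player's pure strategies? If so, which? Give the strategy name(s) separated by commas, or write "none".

a1 is not dominated — it holds its own against a2 at I (20>11); a3 at I (20>1); a4 at I (20>7).
a2: no other strategy beats it everywhere (a1 at III (17>2); a3 at I (11>1); a4 at I (11>7)).
a3 is strictly dominated by a2 (I: 11>1, II: 9>7, III: 17>8, IV: 3>-1).
a4 is strictly dominated by a2 (I: 11>7, II: 9>7, III: 17>8, IV: 3>2).

a3, a4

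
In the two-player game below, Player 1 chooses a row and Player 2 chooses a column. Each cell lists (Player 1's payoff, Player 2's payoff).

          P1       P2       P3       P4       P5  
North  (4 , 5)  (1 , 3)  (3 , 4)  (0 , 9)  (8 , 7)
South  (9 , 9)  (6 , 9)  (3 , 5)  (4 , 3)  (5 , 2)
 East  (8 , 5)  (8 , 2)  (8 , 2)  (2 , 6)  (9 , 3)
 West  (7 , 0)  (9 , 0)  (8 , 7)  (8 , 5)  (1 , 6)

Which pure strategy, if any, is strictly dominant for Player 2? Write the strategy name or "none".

P1 fails to dominate P2 at South (9=9).
P2 fails to dominate P1 at North (3<5).
P3 fails to dominate P1 at North (4<5).
P4 fails to dominate P1 at South (3<9).
P5 fails to dominate P1 at South (2<9).
No single strategy dominates all the others.

none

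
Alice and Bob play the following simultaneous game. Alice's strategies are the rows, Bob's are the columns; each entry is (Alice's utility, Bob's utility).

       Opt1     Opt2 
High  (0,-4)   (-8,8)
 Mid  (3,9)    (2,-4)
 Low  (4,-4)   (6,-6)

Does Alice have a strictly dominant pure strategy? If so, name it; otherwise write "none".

Low

Low vs High: Opt1: 4>0, Opt2: 6>-8.
Low vs Mid: Opt1: 4>3, Opt2: 6>2.
Low strictly beats every other strategy against every opponent action, so it is strictly dominant.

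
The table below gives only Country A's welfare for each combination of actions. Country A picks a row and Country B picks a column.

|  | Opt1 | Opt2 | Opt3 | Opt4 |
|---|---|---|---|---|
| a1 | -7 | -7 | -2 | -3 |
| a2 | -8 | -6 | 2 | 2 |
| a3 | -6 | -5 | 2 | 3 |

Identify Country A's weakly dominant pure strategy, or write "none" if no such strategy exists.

a3

a3 vs a1: Opt1: -6>-7, Opt2: -5>-7, Opt3: 2>-2, Opt4: 3>-3.
a3 vs a2: Opt1: -6>-8, Opt2: -5>-6, Opt3: 2=2, Opt4: 3>2.
a3 is at least as good as every other strategy against every opponent action, so it is weakly dominant.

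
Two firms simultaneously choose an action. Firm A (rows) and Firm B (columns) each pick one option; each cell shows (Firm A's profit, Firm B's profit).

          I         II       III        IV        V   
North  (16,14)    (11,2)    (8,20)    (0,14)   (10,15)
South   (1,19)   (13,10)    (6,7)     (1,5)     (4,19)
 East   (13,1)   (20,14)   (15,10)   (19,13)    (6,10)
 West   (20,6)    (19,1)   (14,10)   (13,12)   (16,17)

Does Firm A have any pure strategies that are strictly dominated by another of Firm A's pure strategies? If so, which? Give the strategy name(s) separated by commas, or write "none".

North: dominated, since West does at least as well everywhere (I: 20>16, II: 19>11, III: 14>8, IV: 13>0, V: 16>10).
South is strictly dominated by East (I: 13>1, II: 20>13, III: 15>6, IV: 19>1, V: 6>4).
East is not dominated — it holds its own against North at II (20>11); South at I (13>1); West at II (20>19).
West: no other strategy beats it everywhere (North at I (20>16); South at I (20>1); East at I (20>13)).

North, South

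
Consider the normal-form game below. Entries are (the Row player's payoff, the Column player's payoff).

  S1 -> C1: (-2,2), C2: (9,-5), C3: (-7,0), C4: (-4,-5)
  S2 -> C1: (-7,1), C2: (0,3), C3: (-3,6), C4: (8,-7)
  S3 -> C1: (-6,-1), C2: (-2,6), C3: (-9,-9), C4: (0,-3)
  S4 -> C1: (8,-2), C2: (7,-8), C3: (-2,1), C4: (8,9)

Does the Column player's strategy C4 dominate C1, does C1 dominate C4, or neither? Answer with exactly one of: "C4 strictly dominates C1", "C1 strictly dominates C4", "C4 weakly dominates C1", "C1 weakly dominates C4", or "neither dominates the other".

neither dominates the other

C4's payoffs vs C1's, by the Row player's action — S1: -5<2, S2: -7<1, S3: -3<-1, S4: 9>-2.
C4 does better at S4 but worse at S1, S2, S3; neither strategy dominates the other.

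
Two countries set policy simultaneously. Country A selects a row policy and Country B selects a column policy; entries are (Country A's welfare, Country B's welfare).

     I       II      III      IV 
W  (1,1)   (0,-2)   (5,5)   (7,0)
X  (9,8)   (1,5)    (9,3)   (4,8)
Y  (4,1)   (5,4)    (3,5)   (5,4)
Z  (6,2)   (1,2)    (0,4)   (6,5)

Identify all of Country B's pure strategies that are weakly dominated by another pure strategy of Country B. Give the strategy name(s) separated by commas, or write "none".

II

I: no other strategy beats it everywhere (II at W (1>-2); III at X (8>3); IV at W (1>0)).
IV weakly dominates II — W: 0>-2, X: 8>5, Y: 4=4, Z: 5>2.
Nothing dominates III: I at W (5>1); II at W (5>-2); IV at W (5>0).
Nothing dominates IV: I at Y (4>1); II at W (0>-2); III at X (8>3).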